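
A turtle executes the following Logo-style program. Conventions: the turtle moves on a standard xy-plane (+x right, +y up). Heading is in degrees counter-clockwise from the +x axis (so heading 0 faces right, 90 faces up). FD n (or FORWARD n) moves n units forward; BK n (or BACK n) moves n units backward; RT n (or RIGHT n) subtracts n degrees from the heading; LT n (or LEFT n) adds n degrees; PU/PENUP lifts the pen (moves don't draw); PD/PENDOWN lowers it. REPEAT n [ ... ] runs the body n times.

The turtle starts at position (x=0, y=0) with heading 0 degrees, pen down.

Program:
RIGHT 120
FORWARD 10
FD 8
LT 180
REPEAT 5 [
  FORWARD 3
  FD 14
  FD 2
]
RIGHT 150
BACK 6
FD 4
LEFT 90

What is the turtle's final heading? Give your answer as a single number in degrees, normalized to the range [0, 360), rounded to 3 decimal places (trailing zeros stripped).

Answer: 0

Derivation:
Executing turtle program step by step:
Start: pos=(0,0), heading=0, pen down
RT 120: heading 0 -> 240
FD 10: (0,0) -> (-5,-8.66) [heading=240, draw]
FD 8: (-5,-8.66) -> (-9,-15.588) [heading=240, draw]
LT 180: heading 240 -> 60
REPEAT 5 [
  -- iteration 1/5 --
  FD 3: (-9,-15.588) -> (-7.5,-12.99) [heading=60, draw]
  FD 14: (-7.5,-12.99) -> (-0.5,-0.866) [heading=60, draw]
  FD 2: (-0.5,-0.866) -> (0.5,0.866) [heading=60, draw]
  -- iteration 2/5 --
  FD 3: (0.5,0.866) -> (2,3.464) [heading=60, draw]
  FD 14: (2,3.464) -> (9,15.588) [heading=60, draw]
  FD 2: (9,15.588) -> (10,17.321) [heading=60, draw]
  -- iteration 3/5 --
  FD 3: (10,17.321) -> (11.5,19.919) [heading=60, draw]
  FD 14: (11.5,19.919) -> (18.5,32.043) [heading=60, draw]
  FD 2: (18.5,32.043) -> (19.5,33.775) [heading=60, draw]
  -- iteration 4/5 --
  FD 3: (19.5,33.775) -> (21,36.373) [heading=60, draw]
  FD 14: (21,36.373) -> (28,48.497) [heading=60, draw]
  FD 2: (28,48.497) -> (29,50.229) [heading=60, draw]
  -- iteration 5/5 --
  FD 3: (29,50.229) -> (30.5,52.828) [heading=60, draw]
  FD 14: (30.5,52.828) -> (37.5,64.952) [heading=60, draw]
  FD 2: (37.5,64.952) -> (38.5,66.684) [heading=60, draw]
]
RT 150: heading 60 -> 270
BK 6: (38.5,66.684) -> (38.5,72.684) [heading=270, draw]
FD 4: (38.5,72.684) -> (38.5,68.684) [heading=270, draw]
LT 90: heading 270 -> 0
Final: pos=(38.5,68.684), heading=0, 19 segment(s) drawn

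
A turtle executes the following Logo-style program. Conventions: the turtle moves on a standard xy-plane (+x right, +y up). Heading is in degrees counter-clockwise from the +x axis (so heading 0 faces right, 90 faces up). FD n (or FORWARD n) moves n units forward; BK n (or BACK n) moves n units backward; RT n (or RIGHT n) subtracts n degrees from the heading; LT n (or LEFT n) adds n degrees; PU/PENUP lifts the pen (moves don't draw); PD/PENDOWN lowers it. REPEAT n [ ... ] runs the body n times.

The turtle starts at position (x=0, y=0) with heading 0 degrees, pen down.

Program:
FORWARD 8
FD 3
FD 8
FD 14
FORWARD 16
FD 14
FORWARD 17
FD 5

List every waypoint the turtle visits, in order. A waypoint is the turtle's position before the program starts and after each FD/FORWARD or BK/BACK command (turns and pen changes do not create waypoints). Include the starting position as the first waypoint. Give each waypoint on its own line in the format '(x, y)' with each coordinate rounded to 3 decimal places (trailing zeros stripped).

Executing turtle program step by step:
Start: pos=(0,0), heading=0, pen down
FD 8: (0,0) -> (8,0) [heading=0, draw]
FD 3: (8,0) -> (11,0) [heading=0, draw]
FD 8: (11,0) -> (19,0) [heading=0, draw]
FD 14: (19,0) -> (33,0) [heading=0, draw]
FD 16: (33,0) -> (49,0) [heading=0, draw]
FD 14: (49,0) -> (63,0) [heading=0, draw]
FD 17: (63,0) -> (80,0) [heading=0, draw]
FD 5: (80,0) -> (85,0) [heading=0, draw]
Final: pos=(85,0), heading=0, 8 segment(s) drawn
Waypoints (9 total):
(0, 0)
(8, 0)
(11, 0)
(19, 0)
(33, 0)
(49, 0)
(63, 0)
(80, 0)
(85, 0)

Answer: (0, 0)
(8, 0)
(11, 0)
(19, 0)
(33, 0)
(49, 0)
(63, 0)
(80, 0)
(85, 0)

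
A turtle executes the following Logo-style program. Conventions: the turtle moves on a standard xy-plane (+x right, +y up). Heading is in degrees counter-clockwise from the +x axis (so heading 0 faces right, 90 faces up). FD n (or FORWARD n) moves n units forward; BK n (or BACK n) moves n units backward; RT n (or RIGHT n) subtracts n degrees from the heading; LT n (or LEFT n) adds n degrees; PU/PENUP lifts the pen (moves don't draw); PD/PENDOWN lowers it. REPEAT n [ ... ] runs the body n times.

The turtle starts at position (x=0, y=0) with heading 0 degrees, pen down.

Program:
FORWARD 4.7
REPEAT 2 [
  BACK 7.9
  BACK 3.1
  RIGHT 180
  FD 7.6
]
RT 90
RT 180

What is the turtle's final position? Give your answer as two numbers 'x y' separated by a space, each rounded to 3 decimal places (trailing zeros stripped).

Answer: 4.7 0

Derivation:
Executing turtle program step by step:
Start: pos=(0,0), heading=0, pen down
FD 4.7: (0,0) -> (4.7,0) [heading=0, draw]
REPEAT 2 [
  -- iteration 1/2 --
  BK 7.9: (4.7,0) -> (-3.2,0) [heading=0, draw]
  BK 3.1: (-3.2,0) -> (-6.3,0) [heading=0, draw]
  RT 180: heading 0 -> 180
  FD 7.6: (-6.3,0) -> (-13.9,0) [heading=180, draw]
  -- iteration 2/2 --
  BK 7.9: (-13.9,0) -> (-6,0) [heading=180, draw]
  BK 3.1: (-6,0) -> (-2.9,0) [heading=180, draw]
  RT 180: heading 180 -> 0
  FD 7.6: (-2.9,0) -> (4.7,0) [heading=0, draw]
]
RT 90: heading 0 -> 270
RT 180: heading 270 -> 90
Final: pos=(4.7,0), heading=90, 7 segment(s) drawn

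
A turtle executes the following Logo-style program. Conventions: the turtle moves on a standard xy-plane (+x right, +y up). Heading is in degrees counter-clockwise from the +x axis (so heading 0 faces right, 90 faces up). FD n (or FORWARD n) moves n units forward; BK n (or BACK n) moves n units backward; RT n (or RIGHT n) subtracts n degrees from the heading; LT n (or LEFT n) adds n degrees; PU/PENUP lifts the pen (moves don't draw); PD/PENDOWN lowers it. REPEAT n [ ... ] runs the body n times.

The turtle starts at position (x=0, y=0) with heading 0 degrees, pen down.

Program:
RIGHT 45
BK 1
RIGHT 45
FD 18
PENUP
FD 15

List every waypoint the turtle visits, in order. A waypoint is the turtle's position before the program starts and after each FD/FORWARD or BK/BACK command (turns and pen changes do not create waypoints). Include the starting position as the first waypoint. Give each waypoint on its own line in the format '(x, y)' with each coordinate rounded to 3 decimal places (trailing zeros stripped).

Executing turtle program step by step:
Start: pos=(0,0), heading=0, pen down
RT 45: heading 0 -> 315
BK 1: (0,0) -> (-0.707,0.707) [heading=315, draw]
RT 45: heading 315 -> 270
FD 18: (-0.707,0.707) -> (-0.707,-17.293) [heading=270, draw]
PU: pen up
FD 15: (-0.707,-17.293) -> (-0.707,-32.293) [heading=270, move]
Final: pos=(-0.707,-32.293), heading=270, 2 segment(s) drawn
Waypoints (4 total):
(0, 0)
(-0.707, 0.707)
(-0.707, -17.293)
(-0.707, -32.293)

Answer: (0, 0)
(-0.707, 0.707)
(-0.707, -17.293)
(-0.707, -32.293)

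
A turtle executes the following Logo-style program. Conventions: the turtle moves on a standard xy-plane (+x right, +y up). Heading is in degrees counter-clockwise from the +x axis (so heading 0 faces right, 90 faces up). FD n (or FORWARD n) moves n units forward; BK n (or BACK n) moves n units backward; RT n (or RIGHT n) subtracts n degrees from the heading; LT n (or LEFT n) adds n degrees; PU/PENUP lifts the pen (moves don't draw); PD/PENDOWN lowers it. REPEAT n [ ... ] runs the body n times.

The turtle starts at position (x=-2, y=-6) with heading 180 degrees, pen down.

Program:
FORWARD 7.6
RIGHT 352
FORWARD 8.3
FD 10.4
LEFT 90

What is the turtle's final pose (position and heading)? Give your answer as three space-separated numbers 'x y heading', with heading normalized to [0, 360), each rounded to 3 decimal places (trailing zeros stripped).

Executing turtle program step by step:
Start: pos=(-2,-6), heading=180, pen down
FD 7.6: (-2,-6) -> (-9.6,-6) [heading=180, draw]
RT 352: heading 180 -> 188
FD 8.3: (-9.6,-6) -> (-17.819,-7.155) [heading=188, draw]
FD 10.4: (-17.819,-7.155) -> (-28.118,-8.603) [heading=188, draw]
LT 90: heading 188 -> 278
Final: pos=(-28.118,-8.603), heading=278, 3 segment(s) drawn

Answer: -28.118 -8.603 278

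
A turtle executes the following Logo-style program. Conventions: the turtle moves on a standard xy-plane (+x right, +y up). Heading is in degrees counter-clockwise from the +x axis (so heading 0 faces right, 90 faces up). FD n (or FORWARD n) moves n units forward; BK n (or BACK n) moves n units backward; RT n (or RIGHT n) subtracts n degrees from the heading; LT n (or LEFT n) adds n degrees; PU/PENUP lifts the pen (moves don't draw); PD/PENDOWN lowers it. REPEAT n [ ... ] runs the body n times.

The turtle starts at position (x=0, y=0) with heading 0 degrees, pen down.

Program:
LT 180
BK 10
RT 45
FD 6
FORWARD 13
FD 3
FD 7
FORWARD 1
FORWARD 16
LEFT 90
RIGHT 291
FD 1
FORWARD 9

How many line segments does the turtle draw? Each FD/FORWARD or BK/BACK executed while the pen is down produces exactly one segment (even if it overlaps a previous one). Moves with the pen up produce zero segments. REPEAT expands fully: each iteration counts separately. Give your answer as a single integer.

Executing turtle program step by step:
Start: pos=(0,0), heading=0, pen down
LT 180: heading 0 -> 180
BK 10: (0,0) -> (10,0) [heading=180, draw]
RT 45: heading 180 -> 135
FD 6: (10,0) -> (5.757,4.243) [heading=135, draw]
FD 13: (5.757,4.243) -> (-3.435,13.435) [heading=135, draw]
FD 3: (-3.435,13.435) -> (-5.556,15.556) [heading=135, draw]
FD 7: (-5.556,15.556) -> (-10.506,20.506) [heading=135, draw]
FD 1: (-10.506,20.506) -> (-11.213,21.213) [heading=135, draw]
FD 16: (-11.213,21.213) -> (-22.527,32.527) [heading=135, draw]
LT 90: heading 135 -> 225
RT 291: heading 225 -> 294
FD 1: (-22.527,32.527) -> (-22.12,31.613) [heading=294, draw]
FD 9: (-22.12,31.613) -> (-18.46,23.391) [heading=294, draw]
Final: pos=(-18.46,23.391), heading=294, 9 segment(s) drawn
Segments drawn: 9

Answer: 9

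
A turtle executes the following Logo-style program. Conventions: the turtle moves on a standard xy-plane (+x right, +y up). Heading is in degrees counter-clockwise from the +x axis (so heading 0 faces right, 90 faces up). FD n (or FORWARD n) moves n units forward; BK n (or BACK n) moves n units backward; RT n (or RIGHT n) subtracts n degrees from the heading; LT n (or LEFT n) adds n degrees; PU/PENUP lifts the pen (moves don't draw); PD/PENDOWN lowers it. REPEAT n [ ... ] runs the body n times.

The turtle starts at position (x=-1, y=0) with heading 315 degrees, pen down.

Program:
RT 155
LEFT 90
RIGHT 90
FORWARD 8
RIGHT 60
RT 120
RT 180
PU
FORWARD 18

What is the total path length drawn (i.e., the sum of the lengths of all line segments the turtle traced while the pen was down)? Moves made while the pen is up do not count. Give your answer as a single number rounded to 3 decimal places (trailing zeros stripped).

Executing turtle program step by step:
Start: pos=(-1,0), heading=315, pen down
RT 155: heading 315 -> 160
LT 90: heading 160 -> 250
RT 90: heading 250 -> 160
FD 8: (-1,0) -> (-8.518,2.736) [heading=160, draw]
RT 60: heading 160 -> 100
RT 120: heading 100 -> 340
RT 180: heading 340 -> 160
PU: pen up
FD 18: (-8.518,2.736) -> (-25.432,8.893) [heading=160, move]
Final: pos=(-25.432,8.893), heading=160, 1 segment(s) drawn

Segment lengths:
  seg 1: (-1,0) -> (-8.518,2.736), length = 8
Total = 8

Answer: 8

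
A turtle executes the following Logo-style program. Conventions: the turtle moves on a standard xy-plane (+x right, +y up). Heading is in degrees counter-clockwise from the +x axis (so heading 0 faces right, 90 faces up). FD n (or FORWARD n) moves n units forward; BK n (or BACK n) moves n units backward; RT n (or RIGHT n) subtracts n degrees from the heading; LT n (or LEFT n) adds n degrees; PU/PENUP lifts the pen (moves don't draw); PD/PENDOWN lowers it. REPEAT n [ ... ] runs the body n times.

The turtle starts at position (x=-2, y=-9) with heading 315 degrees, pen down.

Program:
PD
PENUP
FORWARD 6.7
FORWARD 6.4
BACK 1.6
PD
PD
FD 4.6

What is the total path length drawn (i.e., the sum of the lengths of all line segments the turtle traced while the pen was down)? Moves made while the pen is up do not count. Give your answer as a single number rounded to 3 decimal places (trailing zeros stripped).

Answer: 4.6

Derivation:
Executing turtle program step by step:
Start: pos=(-2,-9), heading=315, pen down
PD: pen down
PU: pen up
FD 6.7: (-2,-9) -> (2.738,-13.738) [heading=315, move]
FD 6.4: (2.738,-13.738) -> (7.263,-18.263) [heading=315, move]
BK 1.6: (7.263,-18.263) -> (6.132,-17.132) [heading=315, move]
PD: pen down
PD: pen down
FD 4.6: (6.132,-17.132) -> (9.384,-20.384) [heading=315, draw]
Final: pos=(9.384,-20.384), heading=315, 1 segment(s) drawn

Segment lengths:
  seg 1: (6.132,-17.132) -> (9.384,-20.384), length = 4.6
Total = 4.6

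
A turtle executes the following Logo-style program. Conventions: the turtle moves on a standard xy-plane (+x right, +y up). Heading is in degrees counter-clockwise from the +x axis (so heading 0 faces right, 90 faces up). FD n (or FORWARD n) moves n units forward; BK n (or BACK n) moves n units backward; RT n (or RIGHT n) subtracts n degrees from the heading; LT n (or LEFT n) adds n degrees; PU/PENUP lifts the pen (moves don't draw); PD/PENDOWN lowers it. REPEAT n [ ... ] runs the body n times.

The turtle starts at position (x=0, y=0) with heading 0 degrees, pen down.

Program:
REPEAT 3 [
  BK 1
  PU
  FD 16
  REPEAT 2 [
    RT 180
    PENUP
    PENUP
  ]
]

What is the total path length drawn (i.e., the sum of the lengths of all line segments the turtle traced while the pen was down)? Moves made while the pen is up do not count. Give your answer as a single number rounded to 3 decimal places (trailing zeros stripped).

Answer: 1

Derivation:
Executing turtle program step by step:
Start: pos=(0,0), heading=0, pen down
REPEAT 3 [
  -- iteration 1/3 --
  BK 1: (0,0) -> (-1,0) [heading=0, draw]
  PU: pen up
  FD 16: (-1,0) -> (15,0) [heading=0, move]
  REPEAT 2 [
    -- iteration 1/2 --
    RT 180: heading 0 -> 180
    PU: pen up
    PU: pen up
    -- iteration 2/2 --
    RT 180: heading 180 -> 0
    PU: pen up
    PU: pen up
  ]
  -- iteration 2/3 --
  BK 1: (15,0) -> (14,0) [heading=0, move]
  PU: pen up
  FD 16: (14,0) -> (30,0) [heading=0, move]
  REPEAT 2 [
    -- iteration 1/2 --
    RT 180: heading 0 -> 180
    PU: pen up
    PU: pen up
    -- iteration 2/2 --
    RT 180: heading 180 -> 0
    PU: pen up
    PU: pen up
  ]
  -- iteration 3/3 --
  BK 1: (30,0) -> (29,0) [heading=0, move]
  PU: pen up
  FD 16: (29,0) -> (45,0) [heading=0, move]
  REPEAT 2 [
    -- iteration 1/2 --
    RT 180: heading 0 -> 180
    PU: pen up
    PU: pen up
    -- iteration 2/2 --
    RT 180: heading 180 -> 0
    PU: pen up
    PU: pen up
  ]
]
Final: pos=(45,0), heading=0, 1 segment(s) drawn

Segment lengths:
  seg 1: (0,0) -> (-1,0), length = 1
Total = 1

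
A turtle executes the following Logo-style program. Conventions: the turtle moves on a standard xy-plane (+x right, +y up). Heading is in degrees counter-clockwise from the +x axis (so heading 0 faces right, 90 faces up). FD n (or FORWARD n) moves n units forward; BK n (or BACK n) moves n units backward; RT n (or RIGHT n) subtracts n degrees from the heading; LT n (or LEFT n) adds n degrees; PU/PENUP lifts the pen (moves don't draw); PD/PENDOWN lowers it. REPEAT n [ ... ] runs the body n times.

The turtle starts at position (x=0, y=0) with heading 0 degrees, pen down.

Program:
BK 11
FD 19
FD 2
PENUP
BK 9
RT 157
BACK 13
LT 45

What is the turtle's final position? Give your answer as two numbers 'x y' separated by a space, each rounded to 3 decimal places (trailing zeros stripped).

Executing turtle program step by step:
Start: pos=(0,0), heading=0, pen down
BK 11: (0,0) -> (-11,0) [heading=0, draw]
FD 19: (-11,0) -> (8,0) [heading=0, draw]
FD 2: (8,0) -> (10,0) [heading=0, draw]
PU: pen up
BK 9: (10,0) -> (1,0) [heading=0, move]
RT 157: heading 0 -> 203
BK 13: (1,0) -> (12.967,5.08) [heading=203, move]
LT 45: heading 203 -> 248
Final: pos=(12.967,5.08), heading=248, 3 segment(s) drawn

Answer: 12.967 5.08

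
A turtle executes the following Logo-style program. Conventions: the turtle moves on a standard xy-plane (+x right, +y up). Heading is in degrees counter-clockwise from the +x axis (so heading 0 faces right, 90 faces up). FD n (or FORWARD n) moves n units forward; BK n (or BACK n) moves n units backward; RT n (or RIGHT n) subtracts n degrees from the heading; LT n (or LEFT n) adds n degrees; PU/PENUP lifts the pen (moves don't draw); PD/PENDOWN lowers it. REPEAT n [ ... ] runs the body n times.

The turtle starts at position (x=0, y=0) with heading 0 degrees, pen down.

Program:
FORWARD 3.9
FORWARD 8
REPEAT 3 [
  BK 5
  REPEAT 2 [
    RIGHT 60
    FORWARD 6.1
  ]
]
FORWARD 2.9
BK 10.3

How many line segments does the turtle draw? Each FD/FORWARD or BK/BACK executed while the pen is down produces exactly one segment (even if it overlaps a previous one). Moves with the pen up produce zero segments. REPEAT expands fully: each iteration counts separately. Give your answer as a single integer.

Answer: 13

Derivation:
Executing turtle program step by step:
Start: pos=(0,0), heading=0, pen down
FD 3.9: (0,0) -> (3.9,0) [heading=0, draw]
FD 8: (3.9,0) -> (11.9,0) [heading=0, draw]
REPEAT 3 [
  -- iteration 1/3 --
  BK 5: (11.9,0) -> (6.9,0) [heading=0, draw]
  REPEAT 2 [
    -- iteration 1/2 --
    RT 60: heading 0 -> 300
    FD 6.1: (6.9,0) -> (9.95,-5.283) [heading=300, draw]
    -- iteration 2/2 --
    RT 60: heading 300 -> 240
    FD 6.1: (9.95,-5.283) -> (6.9,-10.566) [heading=240, draw]
  ]
  -- iteration 2/3 --
  BK 5: (6.9,-10.566) -> (9.4,-6.235) [heading=240, draw]
  REPEAT 2 [
    -- iteration 1/2 --
    RT 60: heading 240 -> 180
    FD 6.1: (9.4,-6.235) -> (3.3,-6.235) [heading=180, draw]
    -- iteration 2/2 --
    RT 60: heading 180 -> 120
    FD 6.1: (3.3,-6.235) -> (0.25,-0.953) [heading=120, draw]
  ]
  -- iteration 3/3 --
  BK 5: (0.25,-0.953) -> (2.75,-5.283) [heading=120, draw]
  REPEAT 2 [
    -- iteration 1/2 --
    RT 60: heading 120 -> 60
    FD 6.1: (2.75,-5.283) -> (5.8,0) [heading=60, draw]
    -- iteration 2/2 --
    RT 60: heading 60 -> 0
    FD 6.1: (5.8,0) -> (11.9,0) [heading=0, draw]
  ]
]
FD 2.9: (11.9,0) -> (14.8,0) [heading=0, draw]
BK 10.3: (14.8,0) -> (4.5,0) [heading=0, draw]
Final: pos=(4.5,0), heading=0, 13 segment(s) drawn
Segments drawn: 13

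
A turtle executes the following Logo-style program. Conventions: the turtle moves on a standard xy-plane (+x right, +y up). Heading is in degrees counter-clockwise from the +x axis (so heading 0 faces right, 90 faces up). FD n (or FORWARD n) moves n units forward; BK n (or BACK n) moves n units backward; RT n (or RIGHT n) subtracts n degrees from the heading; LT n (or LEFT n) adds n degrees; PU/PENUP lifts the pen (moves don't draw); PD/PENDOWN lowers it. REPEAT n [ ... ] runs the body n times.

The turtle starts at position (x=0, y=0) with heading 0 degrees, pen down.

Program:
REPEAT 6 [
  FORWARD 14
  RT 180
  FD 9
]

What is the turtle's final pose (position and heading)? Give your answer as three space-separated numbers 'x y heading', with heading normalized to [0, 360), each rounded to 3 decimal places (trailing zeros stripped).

Executing turtle program step by step:
Start: pos=(0,0), heading=0, pen down
REPEAT 6 [
  -- iteration 1/6 --
  FD 14: (0,0) -> (14,0) [heading=0, draw]
  RT 180: heading 0 -> 180
  FD 9: (14,0) -> (5,0) [heading=180, draw]
  -- iteration 2/6 --
  FD 14: (5,0) -> (-9,0) [heading=180, draw]
  RT 180: heading 180 -> 0
  FD 9: (-9,0) -> (0,0) [heading=0, draw]
  -- iteration 3/6 --
  FD 14: (0,0) -> (14,0) [heading=0, draw]
  RT 180: heading 0 -> 180
  FD 9: (14,0) -> (5,0) [heading=180, draw]
  -- iteration 4/6 --
  FD 14: (5,0) -> (-9,0) [heading=180, draw]
  RT 180: heading 180 -> 0
  FD 9: (-9,0) -> (0,0) [heading=0, draw]
  -- iteration 5/6 --
  FD 14: (0,0) -> (14,0) [heading=0, draw]
  RT 180: heading 0 -> 180
  FD 9: (14,0) -> (5,0) [heading=180, draw]
  -- iteration 6/6 --
  FD 14: (5,0) -> (-9,0) [heading=180, draw]
  RT 180: heading 180 -> 0
  FD 9: (-9,0) -> (0,0) [heading=0, draw]
]
Final: pos=(0,0), heading=0, 12 segment(s) drawn

Answer: 0 0 0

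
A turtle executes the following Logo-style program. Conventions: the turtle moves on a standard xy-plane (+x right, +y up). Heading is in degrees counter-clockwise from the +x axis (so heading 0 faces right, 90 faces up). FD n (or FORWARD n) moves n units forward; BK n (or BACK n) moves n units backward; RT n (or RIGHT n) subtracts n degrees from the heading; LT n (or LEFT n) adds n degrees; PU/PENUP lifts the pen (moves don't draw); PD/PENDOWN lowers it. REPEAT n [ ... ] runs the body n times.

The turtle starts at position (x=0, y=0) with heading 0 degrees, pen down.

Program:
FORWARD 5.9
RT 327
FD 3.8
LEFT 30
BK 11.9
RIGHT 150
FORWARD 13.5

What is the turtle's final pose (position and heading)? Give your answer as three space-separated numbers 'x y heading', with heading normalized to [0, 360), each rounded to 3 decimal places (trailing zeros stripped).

Answer: 4.391 -22.015 273

Derivation:
Executing turtle program step by step:
Start: pos=(0,0), heading=0, pen down
FD 5.9: (0,0) -> (5.9,0) [heading=0, draw]
RT 327: heading 0 -> 33
FD 3.8: (5.9,0) -> (9.087,2.07) [heading=33, draw]
LT 30: heading 33 -> 63
BK 11.9: (9.087,2.07) -> (3.684,-8.533) [heading=63, draw]
RT 150: heading 63 -> 273
FD 13.5: (3.684,-8.533) -> (4.391,-22.015) [heading=273, draw]
Final: pos=(4.391,-22.015), heading=273, 4 segment(s) drawn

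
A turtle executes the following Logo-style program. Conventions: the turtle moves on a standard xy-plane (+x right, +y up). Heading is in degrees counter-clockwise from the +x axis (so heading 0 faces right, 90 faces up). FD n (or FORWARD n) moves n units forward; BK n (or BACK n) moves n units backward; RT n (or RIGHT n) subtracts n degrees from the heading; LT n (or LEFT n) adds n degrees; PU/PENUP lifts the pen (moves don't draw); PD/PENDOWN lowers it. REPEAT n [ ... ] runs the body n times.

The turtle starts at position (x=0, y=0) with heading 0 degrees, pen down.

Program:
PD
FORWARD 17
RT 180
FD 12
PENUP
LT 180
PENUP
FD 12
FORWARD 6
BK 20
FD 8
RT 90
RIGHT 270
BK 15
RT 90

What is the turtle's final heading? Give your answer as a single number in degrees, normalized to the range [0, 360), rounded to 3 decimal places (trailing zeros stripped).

Executing turtle program step by step:
Start: pos=(0,0), heading=0, pen down
PD: pen down
FD 17: (0,0) -> (17,0) [heading=0, draw]
RT 180: heading 0 -> 180
FD 12: (17,0) -> (5,0) [heading=180, draw]
PU: pen up
LT 180: heading 180 -> 0
PU: pen up
FD 12: (5,0) -> (17,0) [heading=0, move]
FD 6: (17,0) -> (23,0) [heading=0, move]
BK 20: (23,0) -> (3,0) [heading=0, move]
FD 8: (3,0) -> (11,0) [heading=0, move]
RT 90: heading 0 -> 270
RT 270: heading 270 -> 0
BK 15: (11,0) -> (-4,0) [heading=0, move]
RT 90: heading 0 -> 270
Final: pos=(-4,0), heading=270, 2 segment(s) drawn

Answer: 270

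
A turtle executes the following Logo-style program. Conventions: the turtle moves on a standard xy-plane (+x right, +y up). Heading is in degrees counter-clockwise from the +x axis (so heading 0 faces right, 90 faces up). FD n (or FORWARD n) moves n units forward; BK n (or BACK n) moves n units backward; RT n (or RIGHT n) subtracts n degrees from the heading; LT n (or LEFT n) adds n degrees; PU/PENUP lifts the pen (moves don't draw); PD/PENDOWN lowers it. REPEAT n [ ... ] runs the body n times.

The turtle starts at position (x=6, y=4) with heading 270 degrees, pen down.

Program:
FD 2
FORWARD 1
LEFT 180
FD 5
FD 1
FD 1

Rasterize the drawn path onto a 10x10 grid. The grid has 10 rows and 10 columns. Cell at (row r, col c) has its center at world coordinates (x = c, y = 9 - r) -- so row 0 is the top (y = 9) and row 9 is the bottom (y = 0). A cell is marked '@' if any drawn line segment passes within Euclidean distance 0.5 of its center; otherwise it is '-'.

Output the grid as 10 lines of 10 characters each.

Answer: ----------
------@---
------@---
------@---
------@---
------@---
------@---
------@---
------@---
----------

Derivation:
Segment 0: (6,4) -> (6,2)
Segment 1: (6,2) -> (6,1)
Segment 2: (6,1) -> (6,6)
Segment 3: (6,6) -> (6,7)
Segment 4: (6,7) -> (6,8)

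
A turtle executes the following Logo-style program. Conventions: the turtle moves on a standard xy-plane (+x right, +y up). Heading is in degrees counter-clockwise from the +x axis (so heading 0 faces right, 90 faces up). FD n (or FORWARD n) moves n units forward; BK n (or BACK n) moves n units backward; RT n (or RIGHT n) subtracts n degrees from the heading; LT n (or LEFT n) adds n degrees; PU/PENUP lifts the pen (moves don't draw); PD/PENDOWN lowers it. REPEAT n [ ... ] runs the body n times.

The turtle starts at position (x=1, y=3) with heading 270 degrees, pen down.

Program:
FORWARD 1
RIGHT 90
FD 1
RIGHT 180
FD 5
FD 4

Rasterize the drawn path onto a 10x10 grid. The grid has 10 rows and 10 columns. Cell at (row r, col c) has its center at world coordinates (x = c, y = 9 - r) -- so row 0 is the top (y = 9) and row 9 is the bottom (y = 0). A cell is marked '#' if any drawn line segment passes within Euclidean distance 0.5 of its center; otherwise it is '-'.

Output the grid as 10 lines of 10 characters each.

Answer: ----------
----------
----------
----------
----------
----------
-#--------
##########
----------
----------

Derivation:
Segment 0: (1,3) -> (1,2)
Segment 1: (1,2) -> (-0,2)
Segment 2: (-0,2) -> (5,2)
Segment 3: (5,2) -> (9,2)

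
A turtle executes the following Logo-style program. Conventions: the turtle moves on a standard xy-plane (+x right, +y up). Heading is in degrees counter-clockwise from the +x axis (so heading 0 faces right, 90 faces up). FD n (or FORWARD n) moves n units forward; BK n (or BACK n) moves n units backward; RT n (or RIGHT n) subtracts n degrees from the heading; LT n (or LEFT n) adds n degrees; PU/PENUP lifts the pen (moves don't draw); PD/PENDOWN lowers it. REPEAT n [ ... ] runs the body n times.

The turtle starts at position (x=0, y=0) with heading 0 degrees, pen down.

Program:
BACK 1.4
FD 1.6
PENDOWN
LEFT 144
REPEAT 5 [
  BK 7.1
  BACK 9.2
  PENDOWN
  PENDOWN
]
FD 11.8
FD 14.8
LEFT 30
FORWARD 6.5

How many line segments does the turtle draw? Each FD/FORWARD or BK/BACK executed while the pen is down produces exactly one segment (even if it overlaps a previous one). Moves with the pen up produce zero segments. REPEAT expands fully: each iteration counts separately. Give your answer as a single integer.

Answer: 15

Derivation:
Executing turtle program step by step:
Start: pos=(0,0), heading=0, pen down
BK 1.4: (0,0) -> (-1.4,0) [heading=0, draw]
FD 1.6: (-1.4,0) -> (0.2,0) [heading=0, draw]
PD: pen down
LT 144: heading 0 -> 144
REPEAT 5 [
  -- iteration 1/5 --
  BK 7.1: (0.2,0) -> (5.944,-4.173) [heading=144, draw]
  BK 9.2: (5.944,-4.173) -> (13.387,-9.581) [heading=144, draw]
  PD: pen down
  PD: pen down
  -- iteration 2/5 --
  BK 7.1: (13.387,-9.581) -> (19.131,-13.754) [heading=144, draw]
  BK 9.2: (19.131,-13.754) -> (26.574,-19.162) [heading=144, draw]
  PD: pen down
  PD: pen down
  -- iteration 3/5 --
  BK 7.1: (26.574,-19.162) -> (32.318,-23.335) [heading=144, draw]
  BK 9.2: (32.318,-23.335) -> (39.761,-28.743) [heading=144, draw]
  PD: pen down
  PD: pen down
  -- iteration 4/5 --
  BK 7.1: (39.761,-28.743) -> (45.505,-32.916) [heading=144, draw]
  BK 9.2: (45.505,-32.916) -> (52.948,-38.324) [heading=144, draw]
  PD: pen down
  PD: pen down
  -- iteration 5/5 --
  BK 7.1: (52.948,-38.324) -> (58.692,-42.497) [heading=144, draw]
  BK 9.2: (58.692,-42.497) -> (66.135,-47.904) [heading=144, draw]
  PD: pen down
  PD: pen down
]
FD 11.8: (66.135,-47.904) -> (56.588,-40.969) [heading=144, draw]
FD 14.8: (56.588,-40.969) -> (44.615,-32.269) [heading=144, draw]
LT 30: heading 144 -> 174
FD 6.5: (44.615,-32.269) -> (38.151,-31.59) [heading=174, draw]
Final: pos=(38.151,-31.59), heading=174, 15 segment(s) drawn
Segments drawn: 15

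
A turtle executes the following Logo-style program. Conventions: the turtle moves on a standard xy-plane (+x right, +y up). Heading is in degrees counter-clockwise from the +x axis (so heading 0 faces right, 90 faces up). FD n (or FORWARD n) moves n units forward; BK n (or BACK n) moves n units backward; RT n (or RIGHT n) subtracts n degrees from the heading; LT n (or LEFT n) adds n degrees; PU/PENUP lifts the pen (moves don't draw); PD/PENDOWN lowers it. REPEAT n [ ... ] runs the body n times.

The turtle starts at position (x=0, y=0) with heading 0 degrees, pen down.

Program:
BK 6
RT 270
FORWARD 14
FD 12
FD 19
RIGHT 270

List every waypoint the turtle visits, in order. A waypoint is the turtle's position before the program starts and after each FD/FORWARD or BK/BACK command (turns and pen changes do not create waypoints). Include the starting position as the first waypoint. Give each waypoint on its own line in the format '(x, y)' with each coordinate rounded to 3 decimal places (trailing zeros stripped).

Answer: (0, 0)
(-6, 0)
(-6, 14)
(-6, 26)
(-6, 45)

Derivation:
Executing turtle program step by step:
Start: pos=(0,0), heading=0, pen down
BK 6: (0,0) -> (-6,0) [heading=0, draw]
RT 270: heading 0 -> 90
FD 14: (-6,0) -> (-6,14) [heading=90, draw]
FD 12: (-6,14) -> (-6,26) [heading=90, draw]
FD 19: (-6,26) -> (-6,45) [heading=90, draw]
RT 270: heading 90 -> 180
Final: pos=(-6,45), heading=180, 4 segment(s) drawn
Waypoints (5 total):
(0, 0)
(-6, 0)
(-6, 14)
(-6, 26)
(-6, 45)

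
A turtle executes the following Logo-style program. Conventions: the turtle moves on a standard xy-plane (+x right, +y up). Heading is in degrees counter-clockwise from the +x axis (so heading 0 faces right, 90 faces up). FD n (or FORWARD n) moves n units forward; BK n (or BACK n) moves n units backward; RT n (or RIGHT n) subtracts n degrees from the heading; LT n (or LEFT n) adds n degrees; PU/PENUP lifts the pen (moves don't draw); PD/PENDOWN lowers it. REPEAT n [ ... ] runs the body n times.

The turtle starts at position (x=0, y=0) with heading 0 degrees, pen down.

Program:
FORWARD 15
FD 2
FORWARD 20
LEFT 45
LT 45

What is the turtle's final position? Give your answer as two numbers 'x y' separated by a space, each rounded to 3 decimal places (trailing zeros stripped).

Answer: 37 0

Derivation:
Executing turtle program step by step:
Start: pos=(0,0), heading=0, pen down
FD 15: (0,0) -> (15,0) [heading=0, draw]
FD 2: (15,0) -> (17,0) [heading=0, draw]
FD 20: (17,0) -> (37,0) [heading=0, draw]
LT 45: heading 0 -> 45
LT 45: heading 45 -> 90
Final: pos=(37,0), heading=90, 3 segment(s) drawn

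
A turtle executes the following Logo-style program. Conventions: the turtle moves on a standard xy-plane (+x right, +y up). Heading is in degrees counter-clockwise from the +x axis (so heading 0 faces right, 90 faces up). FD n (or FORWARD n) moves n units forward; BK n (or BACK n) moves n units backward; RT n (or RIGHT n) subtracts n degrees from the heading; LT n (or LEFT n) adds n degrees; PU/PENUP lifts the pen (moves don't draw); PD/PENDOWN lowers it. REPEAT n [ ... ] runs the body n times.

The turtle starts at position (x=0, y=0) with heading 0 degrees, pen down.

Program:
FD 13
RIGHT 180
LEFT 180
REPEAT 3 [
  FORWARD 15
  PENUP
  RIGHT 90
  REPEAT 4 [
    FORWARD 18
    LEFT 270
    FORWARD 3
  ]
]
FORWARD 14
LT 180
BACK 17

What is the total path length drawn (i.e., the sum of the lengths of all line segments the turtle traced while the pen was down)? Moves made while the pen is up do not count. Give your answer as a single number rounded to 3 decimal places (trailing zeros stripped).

Answer: 28

Derivation:
Executing turtle program step by step:
Start: pos=(0,0), heading=0, pen down
FD 13: (0,0) -> (13,0) [heading=0, draw]
RT 180: heading 0 -> 180
LT 180: heading 180 -> 0
REPEAT 3 [
  -- iteration 1/3 --
  FD 15: (13,0) -> (28,0) [heading=0, draw]
  PU: pen up
  RT 90: heading 0 -> 270
  REPEAT 4 [
    -- iteration 1/4 --
    FD 18: (28,0) -> (28,-18) [heading=270, move]
    LT 270: heading 270 -> 180
    FD 3: (28,-18) -> (25,-18) [heading=180, move]
    -- iteration 2/4 --
    FD 18: (25,-18) -> (7,-18) [heading=180, move]
    LT 270: heading 180 -> 90
    FD 3: (7,-18) -> (7,-15) [heading=90, move]
    -- iteration 3/4 --
    FD 18: (7,-15) -> (7,3) [heading=90, move]
    LT 270: heading 90 -> 0
    FD 3: (7,3) -> (10,3) [heading=0, move]
    -- iteration 4/4 --
    FD 18: (10,3) -> (28,3) [heading=0, move]
    LT 270: heading 0 -> 270
    FD 3: (28,3) -> (28,0) [heading=270, move]
  ]
  -- iteration 2/3 --
  FD 15: (28,0) -> (28,-15) [heading=270, move]
  PU: pen up
  RT 90: heading 270 -> 180
  REPEAT 4 [
    -- iteration 1/4 --
    FD 18: (28,-15) -> (10,-15) [heading=180, move]
    LT 270: heading 180 -> 90
    FD 3: (10,-15) -> (10,-12) [heading=90, move]
    -- iteration 2/4 --
    FD 18: (10,-12) -> (10,6) [heading=90, move]
    LT 270: heading 90 -> 0
    FD 3: (10,6) -> (13,6) [heading=0, move]
    -- iteration 3/4 --
    FD 18: (13,6) -> (31,6) [heading=0, move]
    LT 270: heading 0 -> 270
    FD 3: (31,6) -> (31,3) [heading=270, move]
    -- iteration 4/4 --
    FD 18: (31,3) -> (31,-15) [heading=270, move]
    LT 270: heading 270 -> 180
    FD 3: (31,-15) -> (28,-15) [heading=180, move]
  ]
  -- iteration 3/3 --
  FD 15: (28,-15) -> (13,-15) [heading=180, move]
  PU: pen up
  RT 90: heading 180 -> 90
  REPEAT 4 [
    -- iteration 1/4 --
    FD 18: (13,-15) -> (13,3) [heading=90, move]
    LT 270: heading 90 -> 0
    FD 3: (13,3) -> (16,3) [heading=0, move]
    -- iteration 2/4 --
    FD 18: (16,3) -> (34,3) [heading=0, move]
    LT 270: heading 0 -> 270
    FD 3: (34,3) -> (34,0) [heading=270, move]
    -- iteration 3/4 --
    FD 18: (34,0) -> (34,-18) [heading=270, move]
    LT 270: heading 270 -> 180
    FD 3: (34,-18) -> (31,-18) [heading=180, move]
    -- iteration 4/4 --
    FD 18: (31,-18) -> (13,-18) [heading=180, move]
    LT 270: heading 180 -> 90
    FD 3: (13,-18) -> (13,-15) [heading=90, move]
  ]
]
FD 14: (13,-15) -> (13,-1) [heading=90, move]
LT 180: heading 90 -> 270
BK 17: (13,-1) -> (13,16) [heading=270, move]
Final: pos=(13,16), heading=270, 2 segment(s) drawn

Segment lengths:
  seg 1: (0,0) -> (13,0), length = 13
  seg 2: (13,0) -> (28,0), length = 15
Total = 28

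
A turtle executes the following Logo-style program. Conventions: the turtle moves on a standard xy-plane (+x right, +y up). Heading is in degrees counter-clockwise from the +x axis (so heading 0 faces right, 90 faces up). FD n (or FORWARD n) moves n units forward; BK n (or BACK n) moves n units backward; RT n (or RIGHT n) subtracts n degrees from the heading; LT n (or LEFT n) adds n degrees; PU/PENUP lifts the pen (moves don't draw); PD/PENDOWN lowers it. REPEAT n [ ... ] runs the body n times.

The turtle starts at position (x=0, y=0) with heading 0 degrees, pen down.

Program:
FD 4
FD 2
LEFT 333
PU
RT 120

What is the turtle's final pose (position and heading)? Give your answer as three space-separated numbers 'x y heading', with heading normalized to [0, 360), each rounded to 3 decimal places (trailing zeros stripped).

Executing turtle program step by step:
Start: pos=(0,0), heading=0, pen down
FD 4: (0,0) -> (4,0) [heading=0, draw]
FD 2: (4,0) -> (6,0) [heading=0, draw]
LT 333: heading 0 -> 333
PU: pen up
RT 120: heading 333 -> 213
Final: pos=(6,0), heading=213, 2 segment(s) drawn

Answer: 6 0 213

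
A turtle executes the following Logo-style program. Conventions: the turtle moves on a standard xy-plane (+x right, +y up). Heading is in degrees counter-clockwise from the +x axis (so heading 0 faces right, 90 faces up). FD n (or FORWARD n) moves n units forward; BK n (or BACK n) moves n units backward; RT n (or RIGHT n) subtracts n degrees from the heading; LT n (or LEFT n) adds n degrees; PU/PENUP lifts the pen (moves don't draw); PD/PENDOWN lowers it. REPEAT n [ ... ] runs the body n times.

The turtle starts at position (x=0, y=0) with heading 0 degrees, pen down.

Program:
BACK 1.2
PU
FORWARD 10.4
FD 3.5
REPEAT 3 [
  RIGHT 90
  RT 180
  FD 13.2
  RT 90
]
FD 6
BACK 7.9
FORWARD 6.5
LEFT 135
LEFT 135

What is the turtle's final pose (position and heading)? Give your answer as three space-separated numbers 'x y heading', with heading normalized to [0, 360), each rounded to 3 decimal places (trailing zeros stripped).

Answer: 17.3 39.6 270

Derivation:
Executing turtle program step by step:
Start: pos=(0,0), heading=0, pen down
BK 1.2: (0,0) -> (-1.2,0) [heading=0, draw]
PU: pen up
FD 10.4: (-1.2,0) -> (9.2,0) [heading=0, move]
FD 3.5: (9.2,0) -> (12.7,0) [heading=0, move]
REPEAT 3 [
  -- iteration 1/3 --
  RT 90: heading 0 -> 270
  RT 180: heading 270 -> 90
  FD 13.2: (12.7,0) -> (12.7,13.2) [heading=90, move]
  RT 90: heading 90 -> 0
  -- iteration 2/3 --
  RT 90: heading 0 -> 270
  RT 180: heading 270 -> 90
  FD 13.2: (12.7,13.2) -> (12.7,26.4) [heading=90, move]
  RT 90: heading 90 -> 0
  -- iteration 3/3 --
  RT 90: heading 0 -> 270
  RT 180: heading 270 -> 90
  FD 13.2: (12.7,26.4) -> (12.7,39.6) [heading=90, move]
  RT 90: heading 90 -> 0
]
FD 6: (12.7,39.6) -> (18.7,39.6) [heading=0, move]
BK 7.9: (18.7,39.6) -> (10.8,39.6) [heading=0, move]
FD 6.5: (10.8,39.6) -> (17.3,39.6) [heading=0, move]
LT 135: heading 0 -> 135
LT 135: heading 135 -> 270
Final: pos=(17.3,39.6), heading=270, 1 segment(s) drawn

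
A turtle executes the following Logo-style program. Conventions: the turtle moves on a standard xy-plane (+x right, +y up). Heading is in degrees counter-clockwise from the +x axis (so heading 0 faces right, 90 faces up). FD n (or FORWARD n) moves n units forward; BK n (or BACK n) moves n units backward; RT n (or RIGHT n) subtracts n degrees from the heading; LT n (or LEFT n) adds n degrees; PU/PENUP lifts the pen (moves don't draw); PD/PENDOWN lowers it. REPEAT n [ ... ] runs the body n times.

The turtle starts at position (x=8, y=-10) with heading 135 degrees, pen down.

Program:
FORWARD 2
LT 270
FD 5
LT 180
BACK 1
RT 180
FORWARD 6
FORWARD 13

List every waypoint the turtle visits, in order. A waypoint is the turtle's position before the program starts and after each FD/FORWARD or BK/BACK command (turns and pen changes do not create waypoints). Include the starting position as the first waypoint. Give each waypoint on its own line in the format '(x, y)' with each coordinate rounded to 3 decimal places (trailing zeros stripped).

Executing turtle program step by step:
Start: pos=(8,-10), heading=135, pen down
FD 2: (8,-10) -> (6.586,-8.586) [heading=135, draw]
LT 270: heading 135 -> 45
FD 5: (6.586,-8.586) -> (10.121,-5.05) [heading=45, draw]
LT 180: heading 45 -> 225
BK 1: (10.121,-5.05) -> (10.828,-4.343) [heading=225, draw]
RT 180: heading 225 -> 45
FD 6: (10.828,-4.343) -> (15.071,-0.101) [heading=45, draw]
FD 13: (15.071,-0.101) -> (24.263,9.092) [heading=45, draw]
Final: pos=(24.263,9.092), heading=45, 5 segment(s) drawn
Waypoints (6 total):
(8, -10)
(6.586, -8.586)
(10.121, -5.05)
(10.828, -4.343)
(15.071, -0.101)
(24.263, 9.092)

Answer: (8, -10)
(6.586, -8.586)
(10.121, -5.05)
(10.828, -4.343)
(15.071, -0.101)
(24.263, 9.092)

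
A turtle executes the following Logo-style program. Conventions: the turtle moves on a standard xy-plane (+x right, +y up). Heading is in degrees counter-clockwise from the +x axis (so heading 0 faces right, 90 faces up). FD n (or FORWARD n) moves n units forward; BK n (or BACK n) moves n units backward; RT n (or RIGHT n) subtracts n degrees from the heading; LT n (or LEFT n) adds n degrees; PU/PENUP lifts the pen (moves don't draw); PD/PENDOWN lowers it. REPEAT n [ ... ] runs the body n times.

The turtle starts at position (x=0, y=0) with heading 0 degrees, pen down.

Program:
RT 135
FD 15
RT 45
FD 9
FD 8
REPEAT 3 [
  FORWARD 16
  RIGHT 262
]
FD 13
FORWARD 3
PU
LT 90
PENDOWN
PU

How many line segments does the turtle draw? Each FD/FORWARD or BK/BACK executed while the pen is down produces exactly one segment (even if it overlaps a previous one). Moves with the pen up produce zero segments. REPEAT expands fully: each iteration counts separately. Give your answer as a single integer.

Answer: 8

Derivation:
Executing turtle program step by step:
Start: pos=(0,0), heading=0, pen down
RT 135: heading 0 -> 225
FD 15: (0,0) -> (-10.607,-10.607) [heading=225, draw]
RT 45: heading 225 -> 180
FD 9: (-10.607,-10.607) -> (-19.607,-10.607) [heading=180, draw]
FD 8: (-19.607,-10.607) -> (-27.607,-10.607) [heading=180, draw]
REPEAT 3 [
  -- iteration 1/3 --
  FD 16: (-27.607,-10.607) -> (-43.607,-10.607) [heading=180, draw]
  RT 262: heading 180 -> 278
  -- iteration 2/3 --
  FD 16: (-43.607,-10.607) -> (-41.38,-26.451) [heading=278, draw]
  RT 262: heading 278 -> 16
  -- iteration 3/3 --
  FD 16: (-41.38,-26.451) -> (-26,-22.041) [heading=16, draw]
  RT 262: heading 16 -> 114
]
FD 13: (-26,-22.041) -> (-31.287,-10.165) [heading=114, draw]
FD 3: (-31.287,-10.165) -> (-32.507,-7.424) [heading=114, draw]
PU: pen up
LT 90: heading 114 -> 204
PD: pen down
PU: pen up
Final: pos=(-32.507,-7.424), heading=204, 8 segment(s) drawn
Segments drawn: 8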